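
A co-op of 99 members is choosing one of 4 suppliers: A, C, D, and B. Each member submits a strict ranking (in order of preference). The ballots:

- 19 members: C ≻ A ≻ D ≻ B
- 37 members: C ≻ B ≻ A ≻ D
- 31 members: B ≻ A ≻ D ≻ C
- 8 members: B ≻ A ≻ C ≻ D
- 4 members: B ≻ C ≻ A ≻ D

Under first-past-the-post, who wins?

First-place votes: A 0, C 56, D 0, B 43.
C has the most first-place votes.

C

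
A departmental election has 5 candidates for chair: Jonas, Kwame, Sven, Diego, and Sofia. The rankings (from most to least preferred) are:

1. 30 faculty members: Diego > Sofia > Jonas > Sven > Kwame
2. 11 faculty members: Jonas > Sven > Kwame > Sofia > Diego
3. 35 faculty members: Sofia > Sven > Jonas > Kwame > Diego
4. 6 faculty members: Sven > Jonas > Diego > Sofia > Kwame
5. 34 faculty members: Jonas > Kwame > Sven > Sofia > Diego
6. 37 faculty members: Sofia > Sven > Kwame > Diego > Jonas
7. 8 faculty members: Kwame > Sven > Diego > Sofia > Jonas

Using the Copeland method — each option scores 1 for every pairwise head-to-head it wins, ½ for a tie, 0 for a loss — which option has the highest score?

Jonas: beats Kwame and Diego; loses to Sven and Sofia → score 2.
Kwame: beats Diego; loses to Jonas, Sven, and Sofia → score 1.
Sven: beats Jonas, Kwame, and Diego; loses to Sofia → score 3.
Diego: loses to Jonas, Kwame, Sven, and Sofia → score 0.
Sofia: beats Jonas, Kwame, Sven, and Diego → score 4.
Sofia has the best pairwise record.

Sofia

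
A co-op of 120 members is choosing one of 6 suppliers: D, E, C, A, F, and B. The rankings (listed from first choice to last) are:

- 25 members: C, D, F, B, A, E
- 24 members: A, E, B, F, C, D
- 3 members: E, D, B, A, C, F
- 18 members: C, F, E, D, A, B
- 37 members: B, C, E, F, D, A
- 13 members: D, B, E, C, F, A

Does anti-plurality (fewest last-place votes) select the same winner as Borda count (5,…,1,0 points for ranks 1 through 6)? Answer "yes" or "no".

Anti-plurality — last-place votes: D 24, E 25, C 0, A 50, F 3, B 18. Winner: C.
Borda — scores: D 250, E 315, C 416, A 169, F 282, B 368. Winner: C.
The two methods agree.

yes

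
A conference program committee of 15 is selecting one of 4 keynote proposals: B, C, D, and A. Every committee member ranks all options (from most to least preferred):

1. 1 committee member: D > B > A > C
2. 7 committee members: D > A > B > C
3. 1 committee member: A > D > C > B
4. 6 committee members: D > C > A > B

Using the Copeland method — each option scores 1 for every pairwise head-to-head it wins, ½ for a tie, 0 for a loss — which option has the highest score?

B: beats C; loses to D and A → score 1.
C: loses to B, D, and A → score 0.
D: beats B, C, and A → score 3.
A: beats B and C; loses to D → score 2.
D has the best pairwise record.

D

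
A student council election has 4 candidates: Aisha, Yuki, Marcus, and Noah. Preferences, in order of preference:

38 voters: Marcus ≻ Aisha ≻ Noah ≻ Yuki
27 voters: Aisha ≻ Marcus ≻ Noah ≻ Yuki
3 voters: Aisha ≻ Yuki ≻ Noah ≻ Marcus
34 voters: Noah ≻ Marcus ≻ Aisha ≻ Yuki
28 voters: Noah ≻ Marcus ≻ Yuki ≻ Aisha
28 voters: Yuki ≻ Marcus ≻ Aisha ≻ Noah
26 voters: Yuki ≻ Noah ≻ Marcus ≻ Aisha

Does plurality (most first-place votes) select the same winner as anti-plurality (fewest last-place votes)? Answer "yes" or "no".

no

Plurality — first-place votes: Aisha 30, Yuki 54, Marcus 38, Noah 62. Winner: Noah.
Anti-plurality — last-place votes: Aisha 54, Yuki 99, Marcus 3, Noah 28. Winner: Marcus.
The two methods disagree.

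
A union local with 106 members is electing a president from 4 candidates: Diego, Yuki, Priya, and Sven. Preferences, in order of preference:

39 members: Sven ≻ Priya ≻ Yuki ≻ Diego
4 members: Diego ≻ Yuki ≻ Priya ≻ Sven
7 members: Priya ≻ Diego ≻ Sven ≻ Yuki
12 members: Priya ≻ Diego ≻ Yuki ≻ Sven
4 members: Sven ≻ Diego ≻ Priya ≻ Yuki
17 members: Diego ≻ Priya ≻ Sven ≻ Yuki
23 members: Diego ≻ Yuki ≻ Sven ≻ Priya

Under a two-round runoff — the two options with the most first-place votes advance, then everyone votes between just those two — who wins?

Round 1 first-place votes: Diego 44, Yuki 0, Priya 19, Sven 43.
Diego and Sven advance.
Runoff: Diego is preferred to Sven by 63 voters; Sven by 43.
Diego wins the runoff.

Diego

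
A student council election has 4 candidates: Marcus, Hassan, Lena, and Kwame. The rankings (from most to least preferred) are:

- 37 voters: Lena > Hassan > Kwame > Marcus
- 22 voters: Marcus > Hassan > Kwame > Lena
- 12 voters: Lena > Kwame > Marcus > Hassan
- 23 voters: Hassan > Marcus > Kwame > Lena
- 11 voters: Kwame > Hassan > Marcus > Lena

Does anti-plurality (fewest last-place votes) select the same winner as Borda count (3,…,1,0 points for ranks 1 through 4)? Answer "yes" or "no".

no

Anti-plurality — last-place votes: Marcus 37, Hassan 12, Lena 56, Kwame 0. Winner: Kwame.
Borda — scores: Marcus 135, Hassan 209, Lena 147, Kwame 139. Winner: Hassan.
The two methods disagree.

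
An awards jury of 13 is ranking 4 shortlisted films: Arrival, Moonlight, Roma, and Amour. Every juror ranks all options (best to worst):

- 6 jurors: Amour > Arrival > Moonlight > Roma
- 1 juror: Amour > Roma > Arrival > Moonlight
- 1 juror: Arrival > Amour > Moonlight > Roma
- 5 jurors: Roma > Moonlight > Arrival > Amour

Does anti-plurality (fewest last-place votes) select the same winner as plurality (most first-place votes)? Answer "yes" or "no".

no

Anti-plurality — last-place votes: Arrival 0, Moonlight 1, Roma 7, Amour 5. Winner: Arrival.
Plurality — first-place votes: Arrival 1, Moonlight 0, Roma 5, Amour 7. Winner: Amour.
The two methods disagree.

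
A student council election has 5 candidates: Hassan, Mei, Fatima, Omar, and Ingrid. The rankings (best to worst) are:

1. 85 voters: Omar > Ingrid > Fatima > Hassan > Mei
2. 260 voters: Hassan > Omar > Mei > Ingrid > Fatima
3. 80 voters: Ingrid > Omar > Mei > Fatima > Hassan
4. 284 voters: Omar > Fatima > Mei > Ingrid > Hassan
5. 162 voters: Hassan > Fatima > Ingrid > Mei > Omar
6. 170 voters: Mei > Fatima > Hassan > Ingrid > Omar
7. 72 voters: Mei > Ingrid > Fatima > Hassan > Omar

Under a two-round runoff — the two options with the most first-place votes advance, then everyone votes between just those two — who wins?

Hassan

Round 1 first-place votes: Hassan 422, Mei 242, Fatima 0, Omar 369, Ingrid 80.
Hassan and Omar advance.
Runoff: Hassan is preferred to Omar by 664 voters; Omar by 449.
Hassan wins the runoff.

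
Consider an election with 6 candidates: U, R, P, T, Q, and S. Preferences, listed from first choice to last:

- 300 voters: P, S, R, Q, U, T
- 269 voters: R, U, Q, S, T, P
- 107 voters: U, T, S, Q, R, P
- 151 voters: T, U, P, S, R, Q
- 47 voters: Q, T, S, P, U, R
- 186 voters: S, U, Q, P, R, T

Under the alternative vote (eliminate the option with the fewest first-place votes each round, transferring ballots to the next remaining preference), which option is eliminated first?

Q

Round 1: U 107, R 269, P 300, T 151, Q 47, S 186. Eliminate Q.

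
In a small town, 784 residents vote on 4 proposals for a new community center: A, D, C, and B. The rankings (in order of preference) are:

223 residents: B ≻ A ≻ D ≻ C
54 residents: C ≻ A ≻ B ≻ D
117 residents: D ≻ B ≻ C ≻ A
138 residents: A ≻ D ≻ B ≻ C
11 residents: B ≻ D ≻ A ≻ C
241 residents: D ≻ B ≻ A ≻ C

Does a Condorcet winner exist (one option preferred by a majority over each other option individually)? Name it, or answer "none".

Checking pairwise contests:
B beats A 592–192.
A beats D 415–369.
A beats C 613–171.
D beats B 496–288.
Every option loses at least one head-to-head, so there is no Condorcet winner.

none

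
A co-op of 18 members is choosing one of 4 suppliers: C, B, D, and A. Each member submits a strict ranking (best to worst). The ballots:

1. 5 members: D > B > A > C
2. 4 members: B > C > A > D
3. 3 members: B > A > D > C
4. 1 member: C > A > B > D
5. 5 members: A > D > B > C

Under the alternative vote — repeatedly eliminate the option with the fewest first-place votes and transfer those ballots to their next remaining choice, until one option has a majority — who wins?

B

Round 1: C 1, B 7, D 5, A 5. Eliminate C.
Round 2: B 7, D 5, A 6. Eliminate D.
Round 3: B 12, A 6. B has a majority.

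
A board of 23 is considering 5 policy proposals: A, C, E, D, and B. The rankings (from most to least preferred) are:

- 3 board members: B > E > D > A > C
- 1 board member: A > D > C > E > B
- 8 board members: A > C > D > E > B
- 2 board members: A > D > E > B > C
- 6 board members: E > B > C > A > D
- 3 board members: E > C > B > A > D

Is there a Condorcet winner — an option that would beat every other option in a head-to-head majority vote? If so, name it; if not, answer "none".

E

E vs A: 12–11 for E.
E vs C: 14–9 for E.
E vs D: 12–11 for E.
E vs B: 20–3 for E.
E beats every other option head-to-head.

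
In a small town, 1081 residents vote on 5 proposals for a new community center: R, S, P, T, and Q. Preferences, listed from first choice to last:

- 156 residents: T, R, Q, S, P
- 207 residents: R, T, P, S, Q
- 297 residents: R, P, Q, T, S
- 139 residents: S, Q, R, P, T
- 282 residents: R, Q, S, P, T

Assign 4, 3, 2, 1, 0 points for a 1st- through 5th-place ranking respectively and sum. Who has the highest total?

R

R: 156·3 + 207·4 + 297·4 + 139·2 + 282·4 = 3890
S: 156·1 + 207·1 + 297·0 + 139·4 + 282·2 = 1483
P: 156·0 + 207·2 + 297·3 + 139·1 + 282·1 = 1726
T: 156·4 + 207·3 + 297·1 + 139·0 + 282·0 = 1542
Q: 156·2 + 207·0 + 297·2 + 139·3 + 282·3 = 2169
R has the highest Borda score (3890).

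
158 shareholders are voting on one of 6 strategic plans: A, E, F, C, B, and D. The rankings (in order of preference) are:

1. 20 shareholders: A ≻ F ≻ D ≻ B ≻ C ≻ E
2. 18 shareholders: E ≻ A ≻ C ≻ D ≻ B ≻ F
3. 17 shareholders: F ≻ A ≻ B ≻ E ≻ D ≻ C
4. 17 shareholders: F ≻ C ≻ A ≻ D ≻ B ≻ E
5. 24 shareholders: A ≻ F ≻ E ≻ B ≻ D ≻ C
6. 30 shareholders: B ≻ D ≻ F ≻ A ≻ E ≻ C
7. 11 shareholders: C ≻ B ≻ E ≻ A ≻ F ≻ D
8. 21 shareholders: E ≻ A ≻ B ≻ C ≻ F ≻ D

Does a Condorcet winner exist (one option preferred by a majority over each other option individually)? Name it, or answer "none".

A vs E: 108–50 for A.
A vs F: 94–64 for A.
A vs C: 130–28 for A.
A vs B: 117–41 for A.
A vs D: 128–30 for A.
A beats every other option head-to-head.

A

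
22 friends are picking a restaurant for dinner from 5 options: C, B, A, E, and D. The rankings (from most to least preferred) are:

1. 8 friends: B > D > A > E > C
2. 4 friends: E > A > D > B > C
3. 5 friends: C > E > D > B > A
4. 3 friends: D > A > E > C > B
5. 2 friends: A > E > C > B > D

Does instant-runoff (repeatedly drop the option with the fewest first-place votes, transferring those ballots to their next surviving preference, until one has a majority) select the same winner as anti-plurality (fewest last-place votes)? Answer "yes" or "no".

yes

Instant-runoff — R1 C 5, B 8, A 2, E 4, D 3 (A out); R2 C 5, B 8, E 6, D 3 (D out); R3 C 5, B 8, E 9 (C out); R4 B 8, E 14 (E winner). Winner: E.
Anti-plurality — last-place votes: C 12, B 3, A 5, E 0, D 2. Winner: E.
The two methods agree.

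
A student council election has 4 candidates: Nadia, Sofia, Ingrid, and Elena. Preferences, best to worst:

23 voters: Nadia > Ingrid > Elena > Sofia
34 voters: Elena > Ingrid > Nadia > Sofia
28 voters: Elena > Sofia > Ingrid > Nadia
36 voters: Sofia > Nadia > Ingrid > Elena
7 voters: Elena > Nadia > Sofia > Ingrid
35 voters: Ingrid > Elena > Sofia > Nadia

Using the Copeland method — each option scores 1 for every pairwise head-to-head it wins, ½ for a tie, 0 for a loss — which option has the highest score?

Ingrid

Nadia: loses to Sofia, Ingrid, and Elena → score 0.
Sofia: beats Nadia; loses to Ingrid and Elena → score 1.
Ingrid: beats Nadia, Sofia, and Elena → score 3.
Elena: beats Nadia and Sofia; loses to Ingrid → score 2.
Ingrid has the best pairwise record.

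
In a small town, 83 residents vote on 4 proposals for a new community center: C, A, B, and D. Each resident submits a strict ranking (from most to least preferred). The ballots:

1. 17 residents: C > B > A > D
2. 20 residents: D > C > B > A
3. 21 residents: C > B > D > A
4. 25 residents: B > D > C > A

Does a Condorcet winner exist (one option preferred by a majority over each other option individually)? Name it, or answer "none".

none

Checking pairwise contests:
D beats C 45–38.
C beats A 83–0.
C beats B 58–25.
B beats D 63–20.
Every option loses at least one head-to-head, so there is no Condorcet winner.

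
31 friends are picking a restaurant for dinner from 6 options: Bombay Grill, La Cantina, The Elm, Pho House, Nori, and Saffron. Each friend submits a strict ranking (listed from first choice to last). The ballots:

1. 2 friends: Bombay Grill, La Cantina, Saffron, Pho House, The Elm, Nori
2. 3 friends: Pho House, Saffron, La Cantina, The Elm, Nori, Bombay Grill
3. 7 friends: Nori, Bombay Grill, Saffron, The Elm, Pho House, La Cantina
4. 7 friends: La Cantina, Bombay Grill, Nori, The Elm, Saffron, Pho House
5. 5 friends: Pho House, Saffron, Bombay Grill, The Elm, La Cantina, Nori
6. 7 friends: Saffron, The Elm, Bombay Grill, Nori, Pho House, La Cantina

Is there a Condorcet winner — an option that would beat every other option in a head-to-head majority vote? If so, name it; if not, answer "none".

Bombay Grill

Bombay Grill vs La Cantina: 21–10 for Bombay Grill.
Bombay Grill vs The Elm: 21–10 for Bombay Grill.
Bombay Grill vs Pho House: 23–8 for Bombay Grill.
Bombay Grill vs Nori: 21–10 for Bombay Grill.
Bombay Grill vs Saffron: 16–15 for Bombay Grill.
Bombay Grill beats every other option head-to-head.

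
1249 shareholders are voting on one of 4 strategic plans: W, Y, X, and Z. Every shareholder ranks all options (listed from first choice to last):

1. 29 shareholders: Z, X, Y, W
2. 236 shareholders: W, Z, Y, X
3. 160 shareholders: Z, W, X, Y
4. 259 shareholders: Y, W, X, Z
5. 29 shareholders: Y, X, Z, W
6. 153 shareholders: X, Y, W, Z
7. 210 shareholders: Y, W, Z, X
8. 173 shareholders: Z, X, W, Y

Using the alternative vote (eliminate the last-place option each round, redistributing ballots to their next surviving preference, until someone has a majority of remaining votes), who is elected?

Y

Round 1: W 236, Y 498, X 153, Z 362. Eliminate X.
Round 2: W 236, Y 651, Z 362. Y has a majority.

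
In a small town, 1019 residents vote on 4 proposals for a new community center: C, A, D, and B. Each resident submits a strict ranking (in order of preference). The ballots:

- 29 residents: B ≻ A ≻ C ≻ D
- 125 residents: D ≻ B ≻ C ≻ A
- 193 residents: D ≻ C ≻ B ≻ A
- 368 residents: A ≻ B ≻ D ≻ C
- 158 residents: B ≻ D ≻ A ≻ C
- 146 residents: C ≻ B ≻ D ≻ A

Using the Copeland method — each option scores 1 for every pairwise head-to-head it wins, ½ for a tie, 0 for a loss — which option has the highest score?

B

C: loses to A, D, and B → score 0.
A: beats C; loses to D and B → score 1.
D: beats C and A; loses to B → score 2.
B: beats C, A, and D → score 3.
B has the best pairwise record.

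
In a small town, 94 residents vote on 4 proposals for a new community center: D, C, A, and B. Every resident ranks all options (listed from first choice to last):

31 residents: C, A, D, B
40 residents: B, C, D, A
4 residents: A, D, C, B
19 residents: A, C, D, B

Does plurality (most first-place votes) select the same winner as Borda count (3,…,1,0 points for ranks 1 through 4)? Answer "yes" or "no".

no

Plurality — first-place votes: D 0, C 31, A 23, B 40. Winner: B.
Borda — scores: D 98, C 215, A 131, B 120. Winner: C.
The two methods disagree.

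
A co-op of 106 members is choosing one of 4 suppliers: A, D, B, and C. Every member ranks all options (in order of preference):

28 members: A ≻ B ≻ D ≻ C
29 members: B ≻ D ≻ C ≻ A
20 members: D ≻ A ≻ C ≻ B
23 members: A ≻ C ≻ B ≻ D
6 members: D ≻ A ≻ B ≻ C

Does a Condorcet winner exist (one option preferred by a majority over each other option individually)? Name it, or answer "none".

none

Checking pairwise contests:
D beats A 55–51.
B beats D 80–26.
A beats B 77–29.
A beats C 77–29.
Every option loses at least one head-to-head, so there is no Condorcet winner.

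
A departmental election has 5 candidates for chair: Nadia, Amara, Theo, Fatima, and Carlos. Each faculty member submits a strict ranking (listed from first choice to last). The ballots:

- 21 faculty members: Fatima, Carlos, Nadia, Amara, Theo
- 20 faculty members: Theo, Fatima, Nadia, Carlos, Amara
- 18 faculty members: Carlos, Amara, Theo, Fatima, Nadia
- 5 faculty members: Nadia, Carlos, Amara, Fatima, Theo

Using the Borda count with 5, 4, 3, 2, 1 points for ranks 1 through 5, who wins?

Carlos

Nadia: 21·3 + 20·3 + 18·1 + 5·5 = 166
Amara: 21·2 + 20·1 + 18·4 + 5·3 = 149
Theo: 21·1 + 20·5 + 18·3 + 5·1 = 180
Fatima: 21·5 + 20·4 + 18·2 + 5·2 = 231
Carlos: 21·4 + 20·2 + 18·5 + 5·4 = 234
Carlos has the highest Borda score (234).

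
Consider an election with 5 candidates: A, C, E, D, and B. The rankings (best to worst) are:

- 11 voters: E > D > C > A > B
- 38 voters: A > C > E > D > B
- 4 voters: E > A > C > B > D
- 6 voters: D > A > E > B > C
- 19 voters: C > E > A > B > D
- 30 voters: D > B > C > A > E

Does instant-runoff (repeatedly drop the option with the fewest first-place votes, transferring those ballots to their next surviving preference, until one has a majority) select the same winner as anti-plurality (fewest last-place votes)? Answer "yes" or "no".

yes

Instant-runoff — R1 A 38, C 19, E 15, D 36, B 0 (B out); R2 A 38, C 19, E 15, D 36 (E out); R3 A 42, C 19, D 47 (C out); R4 A 61, D 47 (A winner). Winner: A.
Anti-plurality — last-place votes: A 0, C 6, E 30, D 23, B 49. Winner: A.
The two methods agree.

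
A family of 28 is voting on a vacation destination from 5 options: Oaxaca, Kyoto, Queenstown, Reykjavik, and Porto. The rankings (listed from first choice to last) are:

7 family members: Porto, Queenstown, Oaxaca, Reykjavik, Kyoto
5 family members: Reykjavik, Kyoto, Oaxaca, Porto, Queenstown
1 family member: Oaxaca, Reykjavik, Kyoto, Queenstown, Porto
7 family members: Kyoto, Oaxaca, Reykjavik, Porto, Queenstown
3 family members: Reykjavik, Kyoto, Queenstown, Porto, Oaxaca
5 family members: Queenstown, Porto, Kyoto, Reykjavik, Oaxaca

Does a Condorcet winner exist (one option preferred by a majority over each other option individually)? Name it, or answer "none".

Checking pairwise contests:
Kyoto beats Oaxaca 20–8.
Reykjavik beats Kyoto 16–12.
Kyoto beats Queenstown 16–12.
Oaxaca beats Reykjavik 15–13.
Kyoto beats Porto 16–12.
Every option loses at least one head-to-head, so there is no Condorcet winner.

none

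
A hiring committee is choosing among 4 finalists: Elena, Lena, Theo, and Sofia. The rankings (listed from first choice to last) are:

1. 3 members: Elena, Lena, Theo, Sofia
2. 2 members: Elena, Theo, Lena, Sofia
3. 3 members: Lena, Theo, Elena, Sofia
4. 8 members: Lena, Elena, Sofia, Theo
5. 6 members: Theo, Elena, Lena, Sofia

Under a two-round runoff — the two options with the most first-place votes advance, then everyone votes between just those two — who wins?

Round 1 first-place votes: Elena 5, Lena 11, Theo 6, Sofia 0.
Lena and Theo advance.
Runoff: Lena is preferred to Theo by 14 voters; Theo by 8.
Lena wins the runoff.

Lena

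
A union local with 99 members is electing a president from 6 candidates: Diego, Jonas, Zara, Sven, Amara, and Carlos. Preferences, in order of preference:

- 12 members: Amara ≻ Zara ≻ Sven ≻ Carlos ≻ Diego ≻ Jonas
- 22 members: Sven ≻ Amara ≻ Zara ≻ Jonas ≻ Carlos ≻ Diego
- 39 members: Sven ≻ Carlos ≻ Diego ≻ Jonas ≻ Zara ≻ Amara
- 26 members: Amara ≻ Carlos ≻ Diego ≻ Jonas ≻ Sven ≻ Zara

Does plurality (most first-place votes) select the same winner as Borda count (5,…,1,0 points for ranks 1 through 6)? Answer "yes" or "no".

Plurality — first-place votes: Diego 0, Jonas 0, Zara 0, Sven 61, Amara 38, Carlos 0. Winner: Sven.
Borda — scores: Diego 207, Jonas 174, Zara 153, Sven 367, Amara 278, Carlos 306. Winner: Sven.
The two methods agree.

yes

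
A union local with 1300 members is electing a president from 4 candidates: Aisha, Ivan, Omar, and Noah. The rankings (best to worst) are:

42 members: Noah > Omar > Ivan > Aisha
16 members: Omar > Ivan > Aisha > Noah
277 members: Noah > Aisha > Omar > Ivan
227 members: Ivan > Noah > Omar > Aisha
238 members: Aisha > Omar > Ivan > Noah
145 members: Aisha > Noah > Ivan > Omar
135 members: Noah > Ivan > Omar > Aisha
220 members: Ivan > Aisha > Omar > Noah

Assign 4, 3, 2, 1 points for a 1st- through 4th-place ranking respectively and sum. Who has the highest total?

Aisha: 42·1 + 16·2 + 277·3 + 227·1 + 238·4 + 145·4 + 135·1 + 220·3 = 3459
Ivan: 42·2 + 16·3 + 277·1 + 227·4 + 238·2 + 145·2 + 135·3 + 220·4 = 3368
Omar: 42·3 + 16·4 + 277·2 + 227·2 + 238·3 + 145·1 + 135·2 + 220·2 = 2767
Noah: 42·4 + 16·1 + 277·4 + 227·3 + 238·1 + 145·3 + 135·4 + 220·1 = 3406
Aisha has the highest Borda score (3459).

Aisha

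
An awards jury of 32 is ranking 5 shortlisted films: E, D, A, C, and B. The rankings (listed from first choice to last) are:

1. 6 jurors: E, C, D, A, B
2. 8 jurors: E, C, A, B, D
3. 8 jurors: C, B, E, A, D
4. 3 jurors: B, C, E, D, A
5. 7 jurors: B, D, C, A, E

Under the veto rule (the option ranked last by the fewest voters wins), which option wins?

Last-place votes: E 7, D 16, A 3, C 0, B 6.
C is ranked last by the fewest voters, so C wins.

C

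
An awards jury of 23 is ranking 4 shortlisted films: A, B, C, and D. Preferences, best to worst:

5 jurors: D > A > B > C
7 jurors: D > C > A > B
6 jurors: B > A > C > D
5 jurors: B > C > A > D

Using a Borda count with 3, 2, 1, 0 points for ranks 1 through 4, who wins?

A: 5·2 + 7·1 + 6·2 + 5·1 = 34
B: 5·1 + 7·0 + 6·3 + 5·3 = 38
C: 5·0 + 7·2 + 6·1 + 5·2 = 30
D: 5·3 + 7·3 + 6·0 + 5·0 = 36
B has the highest Borda score (38).

B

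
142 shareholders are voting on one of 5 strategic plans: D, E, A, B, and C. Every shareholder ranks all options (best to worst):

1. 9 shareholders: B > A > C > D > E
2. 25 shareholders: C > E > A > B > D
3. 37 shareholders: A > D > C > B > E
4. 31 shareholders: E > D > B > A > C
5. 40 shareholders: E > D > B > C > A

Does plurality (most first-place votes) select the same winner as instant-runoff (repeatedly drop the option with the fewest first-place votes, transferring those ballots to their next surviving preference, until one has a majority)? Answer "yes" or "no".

Plurality — first-place votes: D 0, E 71, A 37, B 9, C 25. Winner: E.
Instant-runoff — R1 D 0, E 71, A 37, B 9, C 25 (D out); R2 E 71, A 37, B 9, C 25 (B out); R3 E 71, A 46, C 25 (C out); R4 E 96, A 46 (E winner). Winner: E.
The two methods agree.

yes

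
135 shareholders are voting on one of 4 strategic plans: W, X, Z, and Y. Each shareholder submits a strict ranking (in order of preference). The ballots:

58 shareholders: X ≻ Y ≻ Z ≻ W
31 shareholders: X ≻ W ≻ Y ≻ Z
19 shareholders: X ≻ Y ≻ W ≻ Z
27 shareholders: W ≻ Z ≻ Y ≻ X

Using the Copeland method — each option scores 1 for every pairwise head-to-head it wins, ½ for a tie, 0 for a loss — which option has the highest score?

X

W: beats Z; loses to X and Y → score 1.
X: beats W, Z, and Y → score 3.
Z: loses to W, X, and Y → score 0.
Y: beats W and Z; loses to X → score 2.
X has the best pairwise record.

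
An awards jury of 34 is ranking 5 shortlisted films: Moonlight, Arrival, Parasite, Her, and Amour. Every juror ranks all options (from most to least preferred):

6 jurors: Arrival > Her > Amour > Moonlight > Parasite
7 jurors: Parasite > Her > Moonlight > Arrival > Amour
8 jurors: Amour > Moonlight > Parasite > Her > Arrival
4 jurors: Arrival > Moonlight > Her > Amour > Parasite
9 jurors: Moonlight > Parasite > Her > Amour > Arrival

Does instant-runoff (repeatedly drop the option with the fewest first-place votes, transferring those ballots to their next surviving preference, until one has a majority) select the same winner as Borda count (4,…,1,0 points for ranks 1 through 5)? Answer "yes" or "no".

yes

Instant-runoff — R1 Moonlight 9, Arrival 10, Parasite 7, Her 0, Amour 8 (Her out); R2 Moonlight 9, Arrival 10, Parasite 7, Amour 8 (Parasite out); R3 Moonlight 16, Arrival 10, Amour 8 (Amour out); R4 Moonlight 24, Arrival 10 (Moonlight winner). Winner: Moonlight.
Borda — scores: Moonlight 92, Arrival 47, Parasite 71, Her 73, Amour 57. Winner: Moonlight.
The two methods agree.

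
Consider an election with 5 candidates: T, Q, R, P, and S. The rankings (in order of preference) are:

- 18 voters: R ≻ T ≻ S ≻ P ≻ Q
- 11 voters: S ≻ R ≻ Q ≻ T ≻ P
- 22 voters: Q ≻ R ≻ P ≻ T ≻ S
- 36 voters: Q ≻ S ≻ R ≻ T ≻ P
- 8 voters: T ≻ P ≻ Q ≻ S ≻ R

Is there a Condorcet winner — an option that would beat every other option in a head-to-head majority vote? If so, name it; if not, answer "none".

Q

Q vs T: 69–26 for Q.
Q vs R: 66–29 for Q.
Q vs P: 69–26 for Q.
Q vs S: 66–29 for Q.
Q beats every other option head-to-head.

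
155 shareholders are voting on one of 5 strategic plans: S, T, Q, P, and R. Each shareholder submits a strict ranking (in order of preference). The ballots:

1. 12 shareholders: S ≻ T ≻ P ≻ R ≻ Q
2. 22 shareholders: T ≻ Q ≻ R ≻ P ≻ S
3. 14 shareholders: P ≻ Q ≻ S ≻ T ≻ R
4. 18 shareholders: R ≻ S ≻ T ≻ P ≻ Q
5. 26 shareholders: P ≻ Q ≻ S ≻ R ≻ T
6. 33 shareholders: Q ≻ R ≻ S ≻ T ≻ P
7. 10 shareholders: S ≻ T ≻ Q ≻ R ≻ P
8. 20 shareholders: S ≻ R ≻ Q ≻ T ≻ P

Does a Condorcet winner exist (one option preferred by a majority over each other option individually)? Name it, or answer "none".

Q vs S: 95–60 for Q.
Q vs T: 93–62 for Q.
Q vs P: 85–70 for Q.
Q vs R: 105–50 for Q.
Q beats every other option head-to-head.

Q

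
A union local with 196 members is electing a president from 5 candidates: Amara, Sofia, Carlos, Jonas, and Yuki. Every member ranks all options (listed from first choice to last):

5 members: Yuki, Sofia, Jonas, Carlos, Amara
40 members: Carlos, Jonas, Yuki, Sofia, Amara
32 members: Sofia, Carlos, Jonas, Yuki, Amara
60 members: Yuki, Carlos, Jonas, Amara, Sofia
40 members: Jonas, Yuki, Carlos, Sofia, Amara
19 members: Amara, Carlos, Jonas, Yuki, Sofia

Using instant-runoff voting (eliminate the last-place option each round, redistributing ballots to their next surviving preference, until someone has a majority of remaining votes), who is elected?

Round 1: Amara 19, Sofia 32, Carlos 40, Jonas 40, Yuki 65. Eliminate Amara.
Round 2: Sofia 32, Carlos 59, Jonas 40, Yuki 65. Eliminate Sofia.
Round 3: Carlos 91, Jonas 40, Yuki 65. Eliminate Jonas.
Round 4: Carlos 91, Yuki 105. Yuki has a majority.

Yuki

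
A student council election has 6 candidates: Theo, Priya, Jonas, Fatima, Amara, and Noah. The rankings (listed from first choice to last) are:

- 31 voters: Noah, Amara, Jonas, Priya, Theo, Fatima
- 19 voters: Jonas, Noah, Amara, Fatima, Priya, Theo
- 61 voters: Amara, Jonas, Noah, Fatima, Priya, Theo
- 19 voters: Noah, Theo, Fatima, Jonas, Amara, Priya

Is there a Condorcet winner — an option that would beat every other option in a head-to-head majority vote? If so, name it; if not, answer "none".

Checking pairwise contests:
Priya beats Theo 111–19.
Jonas beats Priya 130–0.
Amara beats Jonas 92–38.
Jonas beats Fatima 111–19.
Noah beats Amara 69–61.
Jonas beats Noah 80–50.
Every option loses at least one head-to-head, so there is no Condorcet winner.

none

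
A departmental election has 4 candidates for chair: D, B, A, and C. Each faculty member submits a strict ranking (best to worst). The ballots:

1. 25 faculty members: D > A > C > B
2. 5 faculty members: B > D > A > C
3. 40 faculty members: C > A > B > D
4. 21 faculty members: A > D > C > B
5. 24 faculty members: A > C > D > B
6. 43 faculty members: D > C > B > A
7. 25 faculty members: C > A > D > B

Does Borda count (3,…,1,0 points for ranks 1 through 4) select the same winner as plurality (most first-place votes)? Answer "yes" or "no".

Borda — scores: D 305, B 98, A 320, C 375. Winner: C.
Plurality — first-place votes: D 68, B 5, A 45, C 65. Winner: D.
The two methods disagree.

no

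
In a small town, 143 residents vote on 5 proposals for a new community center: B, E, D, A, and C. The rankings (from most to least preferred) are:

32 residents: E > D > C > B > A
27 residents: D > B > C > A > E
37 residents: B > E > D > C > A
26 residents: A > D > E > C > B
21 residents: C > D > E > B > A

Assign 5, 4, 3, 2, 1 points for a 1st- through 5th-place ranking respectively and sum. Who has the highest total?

D

B: 32·2 + 27·4 + 37·5 + 26·1 + 21·2 = 425
E: 32·5 + 27·1 + 37·4 + 26·3 + 21·3 = 476
D: 32·4 + 27·5 + 37·3 + 26·4 + 21·4 = 562
A: 32·1 + 27·2 + 37·1 + 26·5 + 21·1 = 274
C: 32·3 + 27·3 + 37·2 + 26·2 + 21·5 = 408
D has the highest Borda score (562).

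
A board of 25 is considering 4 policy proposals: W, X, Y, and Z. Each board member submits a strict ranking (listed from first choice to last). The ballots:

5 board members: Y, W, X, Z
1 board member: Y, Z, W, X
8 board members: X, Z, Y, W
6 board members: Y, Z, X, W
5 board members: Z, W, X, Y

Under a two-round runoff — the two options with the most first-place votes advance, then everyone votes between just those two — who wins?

Round 1 first-place votes: W 0, X 8, Y 12, Z 5.
Y and X advance.
Runoff: Y is preferred to X by 12 voters; X by 13.
X wins the runoff.

X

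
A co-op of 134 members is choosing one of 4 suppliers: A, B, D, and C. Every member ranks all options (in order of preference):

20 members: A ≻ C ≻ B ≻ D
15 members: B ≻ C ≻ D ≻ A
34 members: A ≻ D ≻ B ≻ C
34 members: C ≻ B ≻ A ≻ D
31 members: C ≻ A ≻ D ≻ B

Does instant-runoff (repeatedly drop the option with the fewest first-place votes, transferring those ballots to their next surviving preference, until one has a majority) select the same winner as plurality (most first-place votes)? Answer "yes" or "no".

Instant-runoff — R1 A 54, B 15, D 0, C 65 (D out); R2 A 54, B 15, C 65 (B out); R3 A 54, C 80 (C winner). Winner: C.
Plurality — first-place votes: A 54, B 15, D 0, C 65. Winner: C.
The two methods agree.

yes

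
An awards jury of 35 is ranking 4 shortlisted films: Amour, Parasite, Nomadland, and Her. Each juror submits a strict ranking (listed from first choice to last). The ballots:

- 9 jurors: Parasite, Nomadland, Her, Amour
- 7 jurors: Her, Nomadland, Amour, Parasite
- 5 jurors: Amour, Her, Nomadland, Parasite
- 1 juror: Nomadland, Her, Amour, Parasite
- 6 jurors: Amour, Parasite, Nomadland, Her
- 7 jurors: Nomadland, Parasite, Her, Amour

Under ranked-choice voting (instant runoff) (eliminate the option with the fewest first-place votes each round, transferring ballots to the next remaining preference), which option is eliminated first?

Her

Round 1: Amour 11, Parasite 9, Nomadland 8, Her 7. Eliminate Her.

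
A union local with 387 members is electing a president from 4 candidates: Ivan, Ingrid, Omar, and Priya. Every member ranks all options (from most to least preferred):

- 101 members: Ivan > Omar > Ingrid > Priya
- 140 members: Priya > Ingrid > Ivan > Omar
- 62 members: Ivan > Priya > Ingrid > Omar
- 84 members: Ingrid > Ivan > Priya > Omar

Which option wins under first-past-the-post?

Ivan

First-place votes: Ivan 163, Ingrid 84, Omar 0, Priya 140.
Ivan has the most first-place votes.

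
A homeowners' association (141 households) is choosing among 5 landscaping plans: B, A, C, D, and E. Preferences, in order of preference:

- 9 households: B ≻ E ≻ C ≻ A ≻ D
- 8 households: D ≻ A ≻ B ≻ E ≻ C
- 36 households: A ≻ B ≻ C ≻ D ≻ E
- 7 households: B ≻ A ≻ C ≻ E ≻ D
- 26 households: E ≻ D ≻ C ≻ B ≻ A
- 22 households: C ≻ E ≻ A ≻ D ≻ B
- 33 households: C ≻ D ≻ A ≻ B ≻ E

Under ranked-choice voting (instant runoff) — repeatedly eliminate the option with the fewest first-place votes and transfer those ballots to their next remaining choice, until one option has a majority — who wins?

C

Round 1: B 16, A 36, C 55, D 8, E 26. Eliminate D.
Round 2: B 16, A 44, C 55, E 26. Eliminate B.
Round 3: A 51, C 55, E 35. Eliminate E.
Round 4: A 51, C 90. C has a majority.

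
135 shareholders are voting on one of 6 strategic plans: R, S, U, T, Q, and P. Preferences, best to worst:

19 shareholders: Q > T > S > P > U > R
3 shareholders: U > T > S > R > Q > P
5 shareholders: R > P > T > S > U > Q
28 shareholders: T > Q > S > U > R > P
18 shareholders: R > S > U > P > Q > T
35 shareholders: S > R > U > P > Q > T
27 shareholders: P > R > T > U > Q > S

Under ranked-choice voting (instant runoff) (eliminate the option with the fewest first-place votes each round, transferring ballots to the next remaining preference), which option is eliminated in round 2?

Q

Round 1: R 23, S 35, U 3, T 28, Q 19, P 27. Eliminate U.
Round 2: R 23, S 35, T 31, Q 19, P 27. Eliminate Q.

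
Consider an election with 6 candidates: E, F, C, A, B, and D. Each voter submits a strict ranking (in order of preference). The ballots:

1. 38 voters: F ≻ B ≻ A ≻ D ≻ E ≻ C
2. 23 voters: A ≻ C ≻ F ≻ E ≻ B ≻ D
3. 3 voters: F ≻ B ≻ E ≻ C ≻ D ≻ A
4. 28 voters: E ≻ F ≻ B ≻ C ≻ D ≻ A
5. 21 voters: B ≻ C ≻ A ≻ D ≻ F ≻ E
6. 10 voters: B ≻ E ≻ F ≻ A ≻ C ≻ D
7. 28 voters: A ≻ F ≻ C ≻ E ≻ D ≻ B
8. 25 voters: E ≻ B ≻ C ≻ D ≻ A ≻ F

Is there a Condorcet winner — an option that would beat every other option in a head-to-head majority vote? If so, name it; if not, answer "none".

Checking pairwise contests:
F beats E 113–63.
A beats F 97–79.
E beats C 104–72.
B beats A 125–51.
E beats B 104–72.
E beats D 117–59.
Every option loses at least one head-to-head, so there is no Condorcet winner.

none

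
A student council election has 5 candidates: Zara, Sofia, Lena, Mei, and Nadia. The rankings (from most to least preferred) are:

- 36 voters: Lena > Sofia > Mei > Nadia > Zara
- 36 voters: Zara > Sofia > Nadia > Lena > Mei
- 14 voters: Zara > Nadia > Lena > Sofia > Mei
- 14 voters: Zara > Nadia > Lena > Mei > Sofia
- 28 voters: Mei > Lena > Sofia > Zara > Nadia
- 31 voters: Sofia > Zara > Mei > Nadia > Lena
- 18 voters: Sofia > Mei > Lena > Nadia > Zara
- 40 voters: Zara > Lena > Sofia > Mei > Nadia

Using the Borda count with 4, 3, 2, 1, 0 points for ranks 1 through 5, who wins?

Sofia

Zara: 36·0 + 36·4 + 14·4 + 14·4 + 28·1 + 31·3 + 18·0 + 40·4 = 537
Sofia: 36·3 + 36·3 + 14·1 + 14·0 + 28·2 + 31·4 + 18·4 + 40·2 = 562
Lena: 36·4 + 36·1 + 14·2 + 14·2 + 28·3 + 31·0 + 18·2 + 40·3 = 476
Mei: 36·2 + 36·0 + 14·0 + 14·1 + 28·4 + 31·2 + 18·3 + 40·1 = 354
Nadia: 36·1 + 36·2 + 14·3 + 14·3 + 28·0 + 31·1 + 18·1 + 40·0 = 241
Sofia has the highest Borda score (562).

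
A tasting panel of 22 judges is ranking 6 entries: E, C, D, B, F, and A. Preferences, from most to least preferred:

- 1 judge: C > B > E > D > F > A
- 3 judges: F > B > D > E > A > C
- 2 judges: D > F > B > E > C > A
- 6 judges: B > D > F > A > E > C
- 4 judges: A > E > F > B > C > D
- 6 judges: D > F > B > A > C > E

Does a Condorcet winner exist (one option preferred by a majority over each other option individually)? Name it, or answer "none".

none

Checking pairwise contests:
D beats E 17–5.
E beats C 15–7.
B beats D 14–8.
F beats B 15–7.
D beats F 15–7.
D beats A 18–4.
Every option loses at least one head-to-head, so there is no Condorcet winner.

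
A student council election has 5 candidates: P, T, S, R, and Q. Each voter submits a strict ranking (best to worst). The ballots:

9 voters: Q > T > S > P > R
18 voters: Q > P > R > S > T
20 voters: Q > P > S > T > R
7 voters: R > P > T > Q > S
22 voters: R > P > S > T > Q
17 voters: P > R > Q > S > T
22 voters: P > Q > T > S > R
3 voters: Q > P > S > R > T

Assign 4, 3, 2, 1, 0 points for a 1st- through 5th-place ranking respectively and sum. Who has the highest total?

P

P: 9·1 + 18·3 + 20·3 + 7·3 + 22·3 + 17·4 + 22·4 + 3·3 = 375
T: 9·3 + 18·0 + 20·1 + 7·2 + 22·1 + 17·0 + 22·2 + 3·0 = 127
S: 9·2 + 18·1 + 20·2 + 7·0 + 22·2 + 17·1 + 22·1 + 3·2 = 165
R: 9·0 + 18·2 + 20·0 + 7·4 + 22·4 + 17·3 + 22·0 + 3·1 = 206
Q: 9·4 + 18·4 + 20·4 + 7·1 + 22·0 + 17·2 + 22·3 + 3·4 = 307
P has the highest Borda score (375).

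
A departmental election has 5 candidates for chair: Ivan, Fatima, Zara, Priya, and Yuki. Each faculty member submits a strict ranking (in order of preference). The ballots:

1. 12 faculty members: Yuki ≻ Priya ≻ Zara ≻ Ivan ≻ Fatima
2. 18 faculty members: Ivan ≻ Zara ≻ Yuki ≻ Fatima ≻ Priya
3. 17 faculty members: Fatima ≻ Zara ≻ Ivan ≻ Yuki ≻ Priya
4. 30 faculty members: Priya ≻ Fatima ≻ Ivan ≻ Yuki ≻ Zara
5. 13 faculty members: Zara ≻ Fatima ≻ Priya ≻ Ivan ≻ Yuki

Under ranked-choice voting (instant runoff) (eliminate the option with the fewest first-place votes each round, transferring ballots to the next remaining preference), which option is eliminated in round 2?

Zara

Round 1: Ivan 18, Fatima 17, Zara 13, Priya 30, Yuki 12. Eliminate Yuki.
Round 2: Ivan 18, Fatima 17, Zara 13, Priya 42. Eliminate Zara.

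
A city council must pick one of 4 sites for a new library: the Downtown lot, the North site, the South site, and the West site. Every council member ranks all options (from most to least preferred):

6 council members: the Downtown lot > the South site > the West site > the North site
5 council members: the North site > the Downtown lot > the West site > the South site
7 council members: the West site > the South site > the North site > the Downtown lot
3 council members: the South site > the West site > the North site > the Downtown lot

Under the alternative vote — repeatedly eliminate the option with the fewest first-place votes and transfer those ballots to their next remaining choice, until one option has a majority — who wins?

the Downtown lot

Round 1: the Downtown lot 6, the North site 5, the South site 3, the West site 7. Eliminate the South site.
Round 2: the Downtown lot 6, the North site 5, the West site 10. Eliminate the North site.
Round 3: the Downtown lot 11, the West site 10. The Downtown lot has a majority.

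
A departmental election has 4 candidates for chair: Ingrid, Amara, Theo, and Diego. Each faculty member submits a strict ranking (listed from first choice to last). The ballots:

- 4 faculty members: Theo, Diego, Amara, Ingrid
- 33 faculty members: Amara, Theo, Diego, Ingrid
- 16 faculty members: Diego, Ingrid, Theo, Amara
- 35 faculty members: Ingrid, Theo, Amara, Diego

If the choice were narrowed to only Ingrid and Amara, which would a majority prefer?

Voters preferring Ingrid to Amara: 51; preferring Amara to Ingrid: 37.
Ingrid wins the head-to-head.

Ingrid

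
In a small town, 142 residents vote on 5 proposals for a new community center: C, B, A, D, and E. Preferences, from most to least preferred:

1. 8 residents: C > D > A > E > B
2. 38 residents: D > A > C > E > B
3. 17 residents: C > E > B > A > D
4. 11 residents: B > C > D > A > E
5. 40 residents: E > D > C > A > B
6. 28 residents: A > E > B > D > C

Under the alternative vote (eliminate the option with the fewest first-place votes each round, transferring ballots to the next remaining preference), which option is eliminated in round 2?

A

Round 1: C 25, B 11, A 28, D 38, E 40. Eliminate B.
Round 2: C 36, A 28, D 38, E 40. Eliminate A.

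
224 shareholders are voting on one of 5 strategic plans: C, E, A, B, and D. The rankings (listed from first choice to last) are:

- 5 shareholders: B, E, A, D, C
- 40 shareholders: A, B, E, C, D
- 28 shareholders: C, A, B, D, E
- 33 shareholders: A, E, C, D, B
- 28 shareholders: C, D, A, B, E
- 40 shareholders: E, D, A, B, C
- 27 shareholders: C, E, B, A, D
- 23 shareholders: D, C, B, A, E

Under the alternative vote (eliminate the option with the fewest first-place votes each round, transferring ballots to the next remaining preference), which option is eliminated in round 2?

D

Round 1: C 83, E 40, A 73, B 5, D 23. Eliminate B.
Round 2: C 83, E 45, A 73, D 23. Eliminate D.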